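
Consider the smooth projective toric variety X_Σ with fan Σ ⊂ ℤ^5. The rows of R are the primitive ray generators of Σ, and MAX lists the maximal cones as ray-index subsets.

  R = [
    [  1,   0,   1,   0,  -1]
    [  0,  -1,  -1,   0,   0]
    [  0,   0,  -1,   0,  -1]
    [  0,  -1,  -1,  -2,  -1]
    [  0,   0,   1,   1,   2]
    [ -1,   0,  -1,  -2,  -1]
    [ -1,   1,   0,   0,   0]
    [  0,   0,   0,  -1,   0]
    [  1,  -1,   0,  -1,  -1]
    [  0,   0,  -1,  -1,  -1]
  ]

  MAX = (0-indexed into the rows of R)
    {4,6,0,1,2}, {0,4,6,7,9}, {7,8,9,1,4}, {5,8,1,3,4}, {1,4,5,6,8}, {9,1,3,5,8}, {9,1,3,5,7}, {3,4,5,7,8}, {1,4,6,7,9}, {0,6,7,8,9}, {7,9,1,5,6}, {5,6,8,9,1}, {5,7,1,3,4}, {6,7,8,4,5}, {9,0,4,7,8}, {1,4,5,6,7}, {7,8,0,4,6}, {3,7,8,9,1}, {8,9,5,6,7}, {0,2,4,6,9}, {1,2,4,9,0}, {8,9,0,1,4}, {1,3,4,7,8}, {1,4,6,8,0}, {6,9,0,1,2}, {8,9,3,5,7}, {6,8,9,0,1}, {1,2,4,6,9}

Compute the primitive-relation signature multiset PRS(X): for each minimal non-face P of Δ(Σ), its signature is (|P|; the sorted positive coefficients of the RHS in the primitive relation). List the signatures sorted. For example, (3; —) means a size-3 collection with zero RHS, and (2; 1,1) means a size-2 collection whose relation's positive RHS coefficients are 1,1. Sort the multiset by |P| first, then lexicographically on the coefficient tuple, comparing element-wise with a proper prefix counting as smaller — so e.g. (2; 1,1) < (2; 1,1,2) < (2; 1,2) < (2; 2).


Minimal non-faces — 14 found among 10 rays, 28 max cones:

  P={2,7}:  v_{2} + v_{7} = v_{9} ; sig = (2; 1)
  P={3,6}:  v_{3} + v_{6} = v_{5} ; sig = (2; 1)
  P={2,8}:  v_{2} + v_{8} = v_{0} + v_{1} + v_{9} ; sig = (2; 1,1,1)
  P={2,3}:  v_{2} + v_{3} = v_{1} + v_{6} + v_{8} + v_{9} ; sig = (2; 1,1,1,1)
  P={2,5}:  v_{2} + v_{5} = v_{1} + 2·v_{6} + v_{8} + v_{9} ; sig = (2; 1,1,1,2)
  P={0,3}:  v_{0} + v_{3} = v_{6} + 2·v_{8} ; sig = (2; 1,2)
  P={0,5}:  v_{0} + v_{5} = 2·v_{6} + 2·v_{8} ; sig = (2; 2,2)
  P={0,1,7}:  v_{0} + v_{1} + v_{7} = v_{8} ; sig = (3; 1)
  P={4,5,9}:  v_{4} + v_{5} + v_{9} = v_{1} + v_{6} + 2·v_{7} ; sig = (3; 1,1,2)
  P={3,4,9}:  v_{3} + v_{4} + v_{9} = v_{1} + 2·v_{7} ; sig = (3; 1,2)
  P={1,6,7,8}:  v_{1} + v_{6} + v_{7} + v_{8} = v_{3} ; sig = (4; 1)
  P={4,6,8,9}:  v_{4} + v_{6} + v_{8} + v_{9} = v_{7} ; sig = (4; 1)
  P={1,5,7,8}:  v_{1} + v_{5} + v_{7} + v_{8} = 2·v_{3} ; sig = (4; 2)
  P={0,1,4,6,9}:  v_{0} + v_{1} + v_{4} + v_{6} + v_{9} = 0 ; sig = (5; —)

Hence PRS(X_Σ) =
    |P|=2: 7 collections, coeffs (1), (1), (1,1,1), (1,1,1,1), (1,1,1,2), (1,2), (2,2)
    |P|=3: 3 collections, coeffs (1), (1,1,2), (1,2)
    |P|=4: 3 collections, coeffs (1), (1), (2)
    |P|=5: 1 collection, coeffs ()


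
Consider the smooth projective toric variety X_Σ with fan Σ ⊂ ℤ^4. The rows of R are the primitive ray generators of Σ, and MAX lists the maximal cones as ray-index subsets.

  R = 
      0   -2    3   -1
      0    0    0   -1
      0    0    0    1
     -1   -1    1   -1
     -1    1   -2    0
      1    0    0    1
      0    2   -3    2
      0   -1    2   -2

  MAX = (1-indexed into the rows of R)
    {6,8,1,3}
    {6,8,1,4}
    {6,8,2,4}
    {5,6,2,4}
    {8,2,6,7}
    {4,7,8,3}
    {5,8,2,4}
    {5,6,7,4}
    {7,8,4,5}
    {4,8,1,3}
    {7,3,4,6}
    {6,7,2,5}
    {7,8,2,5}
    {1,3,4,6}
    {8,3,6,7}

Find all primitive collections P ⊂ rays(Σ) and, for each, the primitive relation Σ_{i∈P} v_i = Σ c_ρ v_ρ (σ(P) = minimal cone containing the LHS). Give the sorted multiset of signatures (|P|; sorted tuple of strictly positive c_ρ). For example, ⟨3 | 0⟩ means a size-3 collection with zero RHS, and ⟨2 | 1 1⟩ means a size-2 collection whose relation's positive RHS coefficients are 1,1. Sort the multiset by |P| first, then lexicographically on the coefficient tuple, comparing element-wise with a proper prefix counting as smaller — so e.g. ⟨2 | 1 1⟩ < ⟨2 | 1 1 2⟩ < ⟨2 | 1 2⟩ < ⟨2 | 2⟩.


Minimal non-faces — 9 found among 8 rays, 15 max cones:

  • {2,3}:  v_{2} + v_{3} = 0  ⇒ sig = ⟨2 | 0⟩
  • {1,5}:  v_{1} + v_{5} = v_{4}  ⇒ sig = ⟨2 | 1⟩
  • {1,7}:  v_{1} + v_{7} = v_{3}  ⇒ sig = ⟨2 | 1⟩
  • {3,5}:  v_{3} + v_{5} = v_{4} + v_{7}  ⇒ sig = ⟨2 | 1 1⟩
  • {1,2}:  v_{1} + v_{2} = v_{4} + v_{6} + v_{8}  ⇒ sig = ⟨2 | 1 1 1⟩
  • {2,4,7}:  v_{2} + v_{4} + v_{7} = v_{5}  ⇒ sig = ⟨3 | 1⟩
  • {5,6,8}:  v_{5} + v_{6} + v_{8} = v_{2}  ⇒ sig = ⟨3 | 1⟩
  • {4,6,7,8}:  v_{4} + v_{6} + v_{7} + v_{8} = 0  ⇒ sig = ⟨4 | 0⟩
  • {3,4,6,8}:  v_{3} + v_{4} + v_{6} + v_{8} = v_{1}  ⇒ sig = ⟨4 | 1⟩

Sorted signature multiset PRS(X):
[⟨2 | 0⟩, ⟨2 | 1⟩, ⟨2 | 1⟩, ⟨2 | 1 1⟩, ⟨2 | 1 1 1⟩, ⟨3 | 1⟩, ⟨3 | 1⟩, ⟨4 | 0⟩, ⟨4 | 1⟩]


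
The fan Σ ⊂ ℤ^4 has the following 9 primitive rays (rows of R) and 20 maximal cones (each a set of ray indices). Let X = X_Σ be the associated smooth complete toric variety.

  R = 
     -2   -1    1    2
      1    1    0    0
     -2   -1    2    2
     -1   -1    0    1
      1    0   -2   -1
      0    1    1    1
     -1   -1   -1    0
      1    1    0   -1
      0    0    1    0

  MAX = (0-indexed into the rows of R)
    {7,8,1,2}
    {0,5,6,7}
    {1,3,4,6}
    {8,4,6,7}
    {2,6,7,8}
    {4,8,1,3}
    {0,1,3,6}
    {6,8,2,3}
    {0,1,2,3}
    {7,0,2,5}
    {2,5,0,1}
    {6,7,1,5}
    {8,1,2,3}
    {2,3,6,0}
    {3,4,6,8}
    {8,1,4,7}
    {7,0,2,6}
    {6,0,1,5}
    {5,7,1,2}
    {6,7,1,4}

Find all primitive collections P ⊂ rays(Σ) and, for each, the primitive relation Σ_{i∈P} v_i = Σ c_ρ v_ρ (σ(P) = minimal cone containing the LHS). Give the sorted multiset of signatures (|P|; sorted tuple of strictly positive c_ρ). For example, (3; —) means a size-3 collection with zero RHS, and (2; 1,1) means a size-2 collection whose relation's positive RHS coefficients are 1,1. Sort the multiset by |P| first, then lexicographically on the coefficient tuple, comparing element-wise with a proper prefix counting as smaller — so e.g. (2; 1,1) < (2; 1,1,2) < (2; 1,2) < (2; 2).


Σ has 11 primitive collections:

  {3,7}:  v_{3} + v_{7} = 0  ⟹  sig = (2; —)
  {0,8}:  v_{0} + v_{8} = v_{2}  ⟹  sig = (2; 1)
  {2,4}:  v_{2} + v_{4} = v_{3}  ⟹  sig = (2; 1)
  {3,5}:  v_{3} + v_{5} = v_{0} + v_{1}  ⟹  sig = (2; 1,1)
  {0,4}:  v_{0} + v_{4} = v_{1} + v_{3} + v_{6}  ⟹  sig = (2; 1,1,1)
  {5,8}:  v_{5} + v_{8} = v_{1} + v_{2} + v_{7}  ⟹  sig = (2; 1,1,1)
  {4,5}:  v_{4} + v_{5} = 2·v_{1} + v_{6}  ⟹  sig = (2; 1,2)
  {1,6,8}:  v_{1} + v_{6} + v_{8} = 0  ⟹  sig = (3; —)
  {0,1,7}:  v_{0} + v_{1} + v_{7} = v_{5}  ⟹  sig = (3; 1)
  {1,2,6}:  v_{1} + v_{2} + v_{6} = v_{0}  ⟹  sig = (3; 1)
  {2,5,6}:  v_{2} + v_{5} + v_{6} = 2·v_{0} + v_{7}  ⟹  sig = (3; 1,2)

Hence PRS(X_Σ) =
{ (2; —),  (2; 1) ×2,  (2; 1,1),  (2; 1,1,1) ×2,  (2; 1,2),  (3; —),  (3; 1) ×2,  (3; 1,2) }


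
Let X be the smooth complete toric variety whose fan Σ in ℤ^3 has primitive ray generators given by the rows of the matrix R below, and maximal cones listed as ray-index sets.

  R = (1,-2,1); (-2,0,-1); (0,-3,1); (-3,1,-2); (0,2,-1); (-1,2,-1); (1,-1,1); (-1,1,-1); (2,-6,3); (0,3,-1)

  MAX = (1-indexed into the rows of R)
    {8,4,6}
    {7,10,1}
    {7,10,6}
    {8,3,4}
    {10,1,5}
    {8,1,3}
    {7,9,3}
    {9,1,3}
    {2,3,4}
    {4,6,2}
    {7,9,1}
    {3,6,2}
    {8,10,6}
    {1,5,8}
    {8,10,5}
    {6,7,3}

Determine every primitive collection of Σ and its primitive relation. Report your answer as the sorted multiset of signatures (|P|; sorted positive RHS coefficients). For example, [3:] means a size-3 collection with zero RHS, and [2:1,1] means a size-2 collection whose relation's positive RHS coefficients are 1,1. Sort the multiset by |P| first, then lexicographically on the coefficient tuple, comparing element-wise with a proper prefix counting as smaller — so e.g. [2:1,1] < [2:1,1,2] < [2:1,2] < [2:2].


Minimal non-faces — 25 found among 10 rays, 16 max cones:

  P={1,6}:  v_{1} + v_{6} = 0  so sig = [2:]
  P={3,10}:  v_{3} + v_{10} = 0  so sig = [2:]
  P={7,8}:  v_{7} + v_{8} = 0  so sig = [2:]
  P={2,8}:  v_{2} + v_{8} = v_{4}  so sig = [2:1]
  P={4,7}:  v_{4} + v_{7} = v_{2}  so sig = [2:1]
  P={1,2}:  v_{1} + v_{2} = v_{3} + v_{8}  so sig = [2:1,1]
  P={2,7}:  v_{2} + v_{7} = v_{3} + v_{6}  so sig = [2:1,1]
  P={2,10}:  v_{2} + v_{10} = v_{6} + v_{8}  so sig = [2:1,1]
  P={3,5}:  v_{3} + v_{5} = v_{1} + v_{8}  so sig = [2:1,1]
  P={5,6}:  v_{5} + v_{6} = v_{8} + v_{10}  so sig = [2:1,1]
  P={5,7}:  v_{5} + v_{7} = v_{1} + v_{10}  so sig = [2:1,1]
  P={6,9}:  v_{6} + v_{9} = v_{3} + v_{7}  so sig = [2:1,1]
  P={8,9}:  v_{8} + v_{9} = v_{1} + v_{3}  so sig = [2:1,1]
  P={9,10}:  v_{9} + v_{10} = v_{1} + v_{7}  so sig = [2:1,1]
  P={1,4}:  v_{1} + v_{4} = v_{3} + 2·v_{8}  so sig = [2:1,2]
  P={4,9}:  v_{4} + v_{9} = 2·v_{3} + v_{8}  so sig = [2:1,2]
  P={4,10}:  v_{4} + v_{10} = v_{6} + 2·v_{8}  so sig = [2:1,2]
  P={2,5}:  v_{2} + v_{5} = 2·v_{8}  so sig = [2:2]
  P={2,9}:  v_{2} + v_{9} = 2·v_{3}  so sig = [2:2]
  P={5,9}:  v_{5} + v_{9} = 2·v_{1}  so sig = [2:2]
  P={4,5}:  v_{4} + v_{5} = 3·v_{8}  so sig = [2:3]
  P={1,3,7}:  v_{1} + v_{3} + v_{7} = v_{9}  so sig = [3:1]
  P={1,8,10}:  v_{1} + v_{8} + v_{10} = v_{5}  so sig = [3:1]
  P={3,6,8}:  v_{3} + v_{6} + v_{8} = v_{2}  so sig = [3:1]
  P={3,4,6}:  v_{3} + v_{4} + v_{6} = 2·v_{2}  so sig = [3:2]

Sorted signature multiset PRS(X):
    [2:]
    [2:]
    [2:]
    [2:1]
    [2:1]
    [2:1,1]
    [2:1,1]
    [2:1,1]
    [2:1,1]
    [2:1,1]
    [2:1,1]
    [2:1,1]
    [2:1,1]
    [2:1,1]
    [2:1,2]
    [2:1,2]
    [2:1,2]
    [2:2]
    [2:2]
    [2:2]
    [2:3]
    [3:1]
    [3:1]
    [3:1]
    [3:2]


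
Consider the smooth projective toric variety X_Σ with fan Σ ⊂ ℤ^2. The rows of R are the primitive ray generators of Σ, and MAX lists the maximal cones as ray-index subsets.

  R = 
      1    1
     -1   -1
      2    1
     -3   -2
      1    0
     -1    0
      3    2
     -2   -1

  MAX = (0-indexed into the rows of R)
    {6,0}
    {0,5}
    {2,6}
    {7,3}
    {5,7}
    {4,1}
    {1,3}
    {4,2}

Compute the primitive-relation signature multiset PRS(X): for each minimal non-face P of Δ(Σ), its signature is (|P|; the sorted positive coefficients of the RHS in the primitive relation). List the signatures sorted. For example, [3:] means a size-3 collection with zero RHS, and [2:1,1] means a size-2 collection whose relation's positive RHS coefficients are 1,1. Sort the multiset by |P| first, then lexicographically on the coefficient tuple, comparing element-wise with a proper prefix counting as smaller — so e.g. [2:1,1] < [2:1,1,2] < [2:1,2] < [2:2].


Primitive collections (20):

  P = {0,1}:  v_{0} + v_{1} = 0  so sig = [2:]
  P = {2,7}:  v_{2} + v_{7} = 0  so sig = [2:]
  P = {3,6}:  v_{3} + v_{6} = 0  so sig = [2:]
  P = {4,5}:  v_{4} + v_{5} = 0  so sig = [2:]
  P = {0,2}:  v_{0} + v_{2} = v_{6}  so sig = [2:1]
  P = {0,3}:  v_{0} + v_{3} = v_{7}  so sig = [2:1]
  P = {0,4}:  v_{0} + v_{4} = v_{2}  so sig = [2:1]
  P = {0,7}:  v_{0} + v_{7} = v_{5}  so sig = [2:1]
  P = {1,2}:  v_{1} + v_{2} = v_{4}  so sig = [2:1]
  P = {1,5}:  v_{1} + v_{5} = v_{7}  so sig = [2:1]
  P = {1,6}:  v_{1} + v_{6} = v_{2}  so sig = [2:1]
  P = {1,7}:  v_{1} + v_{7} = v_{3}  so sig = [2:1]
  P = {2,3}:  v_{2} + v_{3} = v_{1}  so sig = [2:1]
  P = {2,5}:  v_{2} + v_{5} = v_{0}  so sig = [2:1]
  P = {4,7}:  v_{4} + v_{7} = v_{1}  so sig = [2:1]
  P = {6,7}:  v_{6} + v_{7} = v_{0}  so sig = [2:1]
  P = {3,4}:  v_{3} + v_{4} = 2·v_{1}  so sig = [2:2]
  P = {3,5}:  v_{3} + v_{5} = 2·v_{7}  so sig = [2:2]
  P = {4,6}:  v_{4} + v_{6} = 2·v_{2}  so sig = [2:2]
  P = {5,6}:  v_{5} + v_{6} = 2·v_{0}  so sig = [2:2]

Hence PRS(X_Σ) =
[[2:], [2:], [2:], [2:], [2:1], [2:1], [2:1], [2:1], [2:1], [2:1], [2:1], [2:1], [2:1], [2:1], [2:1], [2:1], [2:2], [2:2], [2:2], [2:2]]


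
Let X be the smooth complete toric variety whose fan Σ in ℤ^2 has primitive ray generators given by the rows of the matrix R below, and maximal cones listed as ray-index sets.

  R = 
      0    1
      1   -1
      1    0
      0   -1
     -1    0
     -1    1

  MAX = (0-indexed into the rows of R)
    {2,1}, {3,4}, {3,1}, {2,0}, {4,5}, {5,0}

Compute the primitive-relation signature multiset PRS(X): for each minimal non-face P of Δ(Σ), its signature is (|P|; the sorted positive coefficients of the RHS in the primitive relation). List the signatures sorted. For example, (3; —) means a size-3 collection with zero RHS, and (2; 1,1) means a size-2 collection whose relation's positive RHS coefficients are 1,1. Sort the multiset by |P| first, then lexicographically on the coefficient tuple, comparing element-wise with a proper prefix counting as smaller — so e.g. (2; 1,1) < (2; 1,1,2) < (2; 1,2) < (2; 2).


9 minimal non-faces of Δ(Σ) (on 6 rays):

  • {0,3}:  v_{0} + v_{3} = 0  ⇒ sig = (2; —)
  • {1,5}:  v_{1} + v_{5} = 0  ⇒ sig = (2; —)
  • {2,4}:  v_{2} + v_{4} = 0  ⇒ sig = (2; —)
  • {0,1}:  v_{0} + v_{1} = v_{2}  ⇒ sig = (2; 1)
  • {0,4}:  v_{0} + v_{4} = v_{5}  ⇒ sig = (2; 1)
  • {1,4}:  v_{1} + v_{4} = v_{3}  ⇒ sig = (2; 1)
  • {2,3}:  v_{2} + v_{3} = v_{1}  ⇒ sig = (2; 1)
  • {2,5}:  v_{2} + v_{5} = v_{0}  ⇒ sig = (2; 1)
  • {3,5}:  v_{3} + v_{5} = v_{4}  ⇒ sig = (2; 1)

Sorted signature multiset PRS(X):
    (2; —)
    (2; —)
    (2; —)
    (2; 1)
    (2; 1)
    (2; 1)
    (2; 1)
    (2; 1)
    (2; 1)


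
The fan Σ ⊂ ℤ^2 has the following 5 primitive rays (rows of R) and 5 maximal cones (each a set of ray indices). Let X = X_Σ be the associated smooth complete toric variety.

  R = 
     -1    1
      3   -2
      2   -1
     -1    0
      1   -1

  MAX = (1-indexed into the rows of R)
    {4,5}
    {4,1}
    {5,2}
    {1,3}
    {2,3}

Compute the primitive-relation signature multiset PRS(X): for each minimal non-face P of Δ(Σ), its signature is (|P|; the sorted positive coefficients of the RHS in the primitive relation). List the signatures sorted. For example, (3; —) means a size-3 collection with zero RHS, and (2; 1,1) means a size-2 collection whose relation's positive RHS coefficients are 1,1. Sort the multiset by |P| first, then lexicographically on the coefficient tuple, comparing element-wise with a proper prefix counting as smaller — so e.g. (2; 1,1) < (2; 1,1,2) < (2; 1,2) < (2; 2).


Σ has 5 primitive collections:

  P = {1,5}:  v_{1} + v_{5} = 0  so sig = (2; —)
  P = {1,2}:  v_{1} + v_{2} = v_{3}  so sig = (2; 1)
  P = {3,4}:  v_{3} + v_{4} = v_{5}  so sig = (2; 1)
  P = {3,5}:  v_{3} + v_{5} = v_{2}  so sig = (2; 1)
  P = {2,4}:  v_{2} + v_{4} = 2·v_{5}  so sig = (2; 2)

so the primitive-relation signature multiset is
    (2; —)
    (2; 1)
    (2; 1)
    (2; 1)
    (2; 2)


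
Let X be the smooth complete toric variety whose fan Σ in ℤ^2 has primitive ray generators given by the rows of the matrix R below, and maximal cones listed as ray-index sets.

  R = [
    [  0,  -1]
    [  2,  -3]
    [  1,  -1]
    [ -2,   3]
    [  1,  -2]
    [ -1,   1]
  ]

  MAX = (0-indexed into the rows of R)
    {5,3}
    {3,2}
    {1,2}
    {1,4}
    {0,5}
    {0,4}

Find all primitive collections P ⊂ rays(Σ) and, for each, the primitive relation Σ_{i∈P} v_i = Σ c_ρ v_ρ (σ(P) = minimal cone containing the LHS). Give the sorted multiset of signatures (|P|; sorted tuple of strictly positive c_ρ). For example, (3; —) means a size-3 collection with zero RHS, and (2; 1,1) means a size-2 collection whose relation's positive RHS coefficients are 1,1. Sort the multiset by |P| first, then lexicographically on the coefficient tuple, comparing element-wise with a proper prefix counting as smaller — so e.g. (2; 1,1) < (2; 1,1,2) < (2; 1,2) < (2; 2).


Minimal non-faces — 9 found among 6 rays, 6 max cones:

  • {1,3}:  v_{1} + v_{3} = 0  ⇒ sig = (2; —)
  • {2,5}:  v_{2} + v_{5} = 0  ⇒ sig = (2; —)
  • {0,2}:  v_{0} + v_{2} = v_{4}  ⇒ sig = (2; 1)
  • {1,5}:  v_{1} + v_{5} = v_{4}  ⇒ sig = (2; 1)
  • {2,4}:  v_{2} + v_{4} = v_{1}  ⇒ sig = (2; 1)
  • {3,4}:  v_{3} + v_{4} = v_{5}  ⇒ sig = (2; 1)
  • {4,5}:  v_{4} + v_{5} = v_{0}  ⇒ sig = (2; 1)
  • {0,1}:  v_{0} + v_{1} = 2·v_{4}  ⇒ sig = (2; 2)
  • {0,3}:  v_{0} + v_{3} = 2·v_{5}  ⇒ sig = (2; 2)

Signatures (|P|; sorted positive RHS coefficients), sorted:
{ (2; —) ×2,  (2; 1) ×5,  (2; 2) ×2 }


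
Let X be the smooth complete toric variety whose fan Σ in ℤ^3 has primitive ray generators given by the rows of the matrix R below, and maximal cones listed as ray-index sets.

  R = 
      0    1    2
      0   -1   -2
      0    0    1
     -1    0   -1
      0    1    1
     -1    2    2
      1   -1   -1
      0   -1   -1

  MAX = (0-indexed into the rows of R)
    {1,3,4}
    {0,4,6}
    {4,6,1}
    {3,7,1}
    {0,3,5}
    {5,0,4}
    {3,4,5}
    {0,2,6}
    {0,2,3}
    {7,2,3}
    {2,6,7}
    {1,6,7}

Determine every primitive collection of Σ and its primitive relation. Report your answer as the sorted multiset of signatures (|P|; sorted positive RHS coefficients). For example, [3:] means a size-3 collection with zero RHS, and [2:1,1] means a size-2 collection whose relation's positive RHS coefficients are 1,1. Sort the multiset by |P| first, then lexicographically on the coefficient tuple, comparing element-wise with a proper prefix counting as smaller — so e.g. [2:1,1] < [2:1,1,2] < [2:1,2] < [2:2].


The 11 primitive collections of Σ (r=8, n=3):

  {0,1}:  v_{0} + v_{1} = 0  ⇒ sig = [2:]
  {4,7}:  v_{4} + v_{7} = 0  ⇒ sig = [2:]
  {0,7}:  v_{0} + v_{7} = v_{2}  ⇒ sig = [2:1]
  {1,2}:  v_{1} + v_{2} = v_{7}  ⇒ sig = [2:1]
  {2,4}:  v_{2} + v_{4} = v_{0}  ⇒ sig = [2:1]
  {3,6}:  v_{3} + v_{6} = v_{1}  ⇒ sig = [2:1]
  {5,6}:  v_{5} + v_{6} = v_{4}  ⇒ sig = [2:1]
  {1,5}:  v_{1} + v_{5} = v_{3} + v_{4}  ⇒ sig = [2:1,1]
  {5,7}:  v_{5} + v_{7} = v_{0} + v_{3}  ⇒ sig = [2:1,1]
  {2,5}:  v_{2} + v_{5} = 2·v_{0} + v_{3}  ⇒ sig = [2:1,2]
  {0,3,4}:  v_{0} + v_{3} + v_{4} = v_{5}  ⇒ sig = [3:1]

Sorted signature multiset PRS(X):
    [2:]
    [2:]
    [2:1]
    [2:1]
    [2:1]
    [2:1]
    [2:1]
    [2:1,1]
    [2:1,1]
    [2:1,2]
    [3:1]


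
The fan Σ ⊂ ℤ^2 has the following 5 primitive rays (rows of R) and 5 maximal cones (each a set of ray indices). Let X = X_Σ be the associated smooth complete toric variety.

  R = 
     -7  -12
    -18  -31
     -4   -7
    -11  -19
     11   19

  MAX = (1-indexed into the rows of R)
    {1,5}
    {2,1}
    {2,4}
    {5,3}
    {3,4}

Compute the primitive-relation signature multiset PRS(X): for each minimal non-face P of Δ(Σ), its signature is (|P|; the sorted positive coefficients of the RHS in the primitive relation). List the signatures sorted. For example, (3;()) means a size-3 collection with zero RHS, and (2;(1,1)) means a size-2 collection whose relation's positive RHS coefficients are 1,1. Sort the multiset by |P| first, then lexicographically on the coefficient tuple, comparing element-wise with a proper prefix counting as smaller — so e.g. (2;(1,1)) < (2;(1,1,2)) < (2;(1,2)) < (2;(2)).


5 minimal non-faces of Δ(Σ) (on 5 rays):

  P = {4,5}:  v_{4} + v_{5} = 0  ⇒ sig = (2;())
  P = {1,3}:  v_{1} + v_{3} = v_{4}  ⇒ sig = (2;(1))
  P = {1,4}:  v_{1} + v_{4} = v_{2}  ⇒ sig = (2;(1))
  P = {2,5}:  v_{2} + v_{5} = v_{1}  ⇒ sig = (2;(1))
  P = {2,3}:  v_{2} + v_{3} = 2·v_{4}  ⇒ sig = (2;(2))

Signatures (|P|; sorted positive RHS coefficients), sorted:
[(2;()), (2;(1)), (2;(1)), (2;(1)), (2;(2))]


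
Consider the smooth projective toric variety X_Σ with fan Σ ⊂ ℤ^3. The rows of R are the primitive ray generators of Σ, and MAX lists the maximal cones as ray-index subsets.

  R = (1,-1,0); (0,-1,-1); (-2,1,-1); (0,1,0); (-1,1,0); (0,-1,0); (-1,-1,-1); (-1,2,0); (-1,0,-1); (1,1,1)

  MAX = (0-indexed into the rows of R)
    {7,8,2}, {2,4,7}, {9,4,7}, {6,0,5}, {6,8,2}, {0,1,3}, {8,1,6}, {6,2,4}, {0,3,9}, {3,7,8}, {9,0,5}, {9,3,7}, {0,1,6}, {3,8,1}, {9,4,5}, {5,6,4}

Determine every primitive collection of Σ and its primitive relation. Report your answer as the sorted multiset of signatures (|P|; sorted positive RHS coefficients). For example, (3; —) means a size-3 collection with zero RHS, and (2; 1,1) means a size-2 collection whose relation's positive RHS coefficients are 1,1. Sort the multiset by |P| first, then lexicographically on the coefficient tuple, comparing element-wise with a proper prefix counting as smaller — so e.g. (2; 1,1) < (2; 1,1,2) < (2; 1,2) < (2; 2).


21 minimal non-faces of Δ(Σ) (on 10 rays):

  • {0,4}:  v_{0} + v_{4} = 0  so sig = (2; —)
  • {3,5}:  v_{3} + v_{5} = 0  so sig = (2; —)
  • {6,9}:  v_{6} + v_{9} = 0  so sig = (2; —)
  • {0,2}:  v_{0} + v_{2} = v_{8}  so sig = (2; 1)
  • {0,7}:  v_{0} + v_{7} = v_{3}  so sig = (2; 1)
  • {0,8}:  v_{0} + v_{8} = v_{1}  so sig = (2; 1)
  • {1,4}:  v_{1} + v_{4} = v_{8}  so sig = (2; 1)
  • {2,9}:  v_{2} + v_{9} = v_{7}  so sig = (2; 1)
  • {3,4}:  v_{3} + v_{4} = v_{7}  so sig = (2; 1)
  • {3,6}:  v_{3} + v_{6} = v_{8}  so sig = (2; 1)
  • {4,8}:  v_{4} + v_{8} = v_{2}  so sig = (2; 1)
  • {5,7}:  v_{5} + v_{7} = v_{4}  so sig = (2; 1)
  • {5,8}:  v_{5} + v_{8} = v_{6}  so sig = (2; 1)
  • {6,7}:  v_{6} + v_{7} = v_{2}  so sig = (2; 1)
  • {8,9}:  v_{8} + v_{9} = v_{3}  so sig = (2; 1)
  • {1,5}:  v_{1} + v_{5} = v_{0} + v_{6}  so sig = (2; 1,1)
  • {1,7}:  v_{1} + v_{7} = v_{3} + v_{8}  so sig = (2; 1,1)
  • {1,9}:  v_{1} + v_{9} = v_{0} + v_{3}  so sig = (2; 1,1)
  • {2,3}:  v_{2} + v_{3} = v_{7} + v_{8}  so sig = (2; 1,1)
  • {2,5}:  v_{2} + v_{5} = v_{4} + v_{6}  so sig = (2; 1,1)
  • {1,2}:  v_{1} + v_{2} = 2·v_{8}  so sig = (2; 2)

so the primitive-relation signature multiset is
    |P|=2: 21 collections, coeffs (), (), (), (1), (1), (1), (1), (1), (1), (1), (1), (1), (1), (1), (1), (1,1), (1,1), (1,1), (1,1), (1,1), (2)


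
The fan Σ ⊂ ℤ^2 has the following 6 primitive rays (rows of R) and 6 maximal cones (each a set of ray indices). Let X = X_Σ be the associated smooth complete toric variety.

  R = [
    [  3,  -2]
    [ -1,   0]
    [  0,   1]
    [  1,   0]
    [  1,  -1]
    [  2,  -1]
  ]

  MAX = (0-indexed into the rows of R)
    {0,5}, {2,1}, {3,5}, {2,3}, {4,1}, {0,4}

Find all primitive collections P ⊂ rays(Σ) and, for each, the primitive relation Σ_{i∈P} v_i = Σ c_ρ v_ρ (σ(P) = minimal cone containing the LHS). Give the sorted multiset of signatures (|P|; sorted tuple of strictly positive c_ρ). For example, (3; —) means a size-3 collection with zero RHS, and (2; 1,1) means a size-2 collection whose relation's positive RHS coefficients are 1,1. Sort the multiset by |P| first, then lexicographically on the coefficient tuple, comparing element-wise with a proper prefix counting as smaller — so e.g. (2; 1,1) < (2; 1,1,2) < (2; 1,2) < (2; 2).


|primitive collections| = 9. Relations:

  {1,3}:  v_{1} + v_{3} = 0  ⟹  sig = (2; —)
  {1,5}:  v_{1} + v_{5} = v_{4}  ⟹  sig = (2; 1)
  {2,4}:  v_{2} + v_{4} = v_{3}  ⟹  sig = (2; 1)
  {3,4}:  v_{3} + v_{4} = v_{5}  ⟹  sig = (2; 1)
  {4,5}:  v_{4} + v_{5} = v_{0}  ⟹  sig = (2; 1)
  {0,2}:  v_{0} + v_{2} = v_{3} + v_{5}  ⟹  sig = (2; 1,1)
  {0,1}:  v_{0} + v_{1} = 2·v_{4}  ⟹  sig = (2; 2)
  {0,3}:  v_{0} + v_{3} = 2·v_{5}  ⟹  sig = (2; 2)
  {2,5}:  v_{2} + v_{5} = 2·v_{3}  ⟹  sig = (2; 2)

so the primitive-relation signature multiset is
    |P|=2: 9 collections, coeffs (), (1), (1), (1), (1), (1,1), (2), (2), (2)


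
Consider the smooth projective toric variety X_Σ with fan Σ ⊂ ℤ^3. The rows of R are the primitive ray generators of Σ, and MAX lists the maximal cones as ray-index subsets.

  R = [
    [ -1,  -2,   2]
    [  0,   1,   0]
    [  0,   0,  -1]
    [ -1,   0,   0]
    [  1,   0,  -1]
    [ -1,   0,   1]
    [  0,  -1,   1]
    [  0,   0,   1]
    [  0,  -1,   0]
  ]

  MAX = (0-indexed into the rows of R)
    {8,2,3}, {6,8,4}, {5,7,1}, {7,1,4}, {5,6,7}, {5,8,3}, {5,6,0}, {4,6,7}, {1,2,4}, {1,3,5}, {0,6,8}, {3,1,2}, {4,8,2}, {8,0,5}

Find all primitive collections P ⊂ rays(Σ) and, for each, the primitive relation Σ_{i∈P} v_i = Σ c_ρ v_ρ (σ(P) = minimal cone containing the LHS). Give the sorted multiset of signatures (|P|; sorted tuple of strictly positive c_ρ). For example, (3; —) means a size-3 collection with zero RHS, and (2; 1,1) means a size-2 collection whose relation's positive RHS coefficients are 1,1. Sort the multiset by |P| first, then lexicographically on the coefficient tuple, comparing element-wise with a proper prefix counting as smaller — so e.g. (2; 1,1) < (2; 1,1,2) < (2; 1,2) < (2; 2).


16 collections generate NE(X_Σ); each relation:

  • {1,8}:  v_{1} + v_{8} = 0 — sig = (2; —)
  • {2,7}:  v_{2} + v_{7} = 0 — sig = (2; —)
  • {4,5}:  v_{4} + v_{5} = 0 — sig = (2; —)
  • {1,6}:  v_{1} + v_{6} = v_{7} — sig = (2; 1)
  • {2,5}:  v_{2} + v_{5} = v_{3} — sig = (2; 1)
  • {2,6}:  v_{2} + v_{6} = v_{8} — sig = (2; 1)
  • {3,4}:  v_{3} + v_{4} = v_{2} — sig = (2; 1)
  • {3,7}:  v_{3} + v_{7} = v_{5} — sig = (2; 1)
  • {7,8}:  v_{7} + v_{8} = v_{6} — sig = (2; 1)
  • {0,1}:  v_{0} + v_{1} = v_{5} + v_{6} — sig = (2; 1,1)
  • {0,4}:  v_{0} + v_{4} = v_{6} + v_{8} — sig = (2; 1,1)
  • {3,6}:  v_{3} + v_{6} = v_{5} + v_{8} — sig = (2; 1,1)
  • {0,2}:  v_{0} + v_{2} = v_{5} + 2·v_{8} — sig = (2; 1,2)
  • {0,7}:  v_{0} + v_{7} = v_{5} + 2·v_{6} — sig = (2; 1,2)
  • {0,3}:  v_{0} + v_{3} = 2·v_{5} + 2·v_{8} — sig = (2; 2,2)
  • {5,6,8}:  v_{5} + v_{6} + v_{8} = v_{0} — sig = (3; 1)

Hence PRS(X_Σ) =
    (2; —)
    (2; —)
    (2; —)
    (2; 1)
    (2; 1)
    (2; 1)
    (2; 1)
    (2; 1)
    (2; 1)
    (2; 1,1)
    (2; 1,1)
    (2; 1,1)
    (2; 1,2)
    (2; 1,2)
    (2; 2,2)
    (3; 1)


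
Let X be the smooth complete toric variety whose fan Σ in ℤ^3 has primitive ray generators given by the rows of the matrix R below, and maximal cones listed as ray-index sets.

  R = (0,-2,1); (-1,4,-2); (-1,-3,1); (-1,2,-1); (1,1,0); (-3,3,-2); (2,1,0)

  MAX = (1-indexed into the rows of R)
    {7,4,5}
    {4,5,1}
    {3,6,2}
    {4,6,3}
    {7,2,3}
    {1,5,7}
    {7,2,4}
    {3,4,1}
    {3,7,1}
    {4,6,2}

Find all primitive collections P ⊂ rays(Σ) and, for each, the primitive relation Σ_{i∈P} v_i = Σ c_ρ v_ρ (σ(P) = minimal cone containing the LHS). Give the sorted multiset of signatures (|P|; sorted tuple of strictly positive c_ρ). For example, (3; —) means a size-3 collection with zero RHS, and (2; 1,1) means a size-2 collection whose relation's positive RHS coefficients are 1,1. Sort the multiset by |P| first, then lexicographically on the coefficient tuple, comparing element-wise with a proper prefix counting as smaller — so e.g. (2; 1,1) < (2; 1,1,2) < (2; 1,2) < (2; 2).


9 collections generate NE(X_Σ); each relation:

  • {1,2}:  v_{1} + v_{2} = v_{4} — sig = (2; 1)
  • {3,5}:  v_{3} + v_{5} = v_{1} — sig = (2; 1)
  • {6,7}:  v_{6} + v_{7} = v_{2} — sig = (2; 1)
  • {1,6}:  v_{1} + v_{6} = v_{3} + 2·v_{4} — sig = (2; 1,2)
  • {2,5}:  v_{2} + v_{5} = 2·v_{4} + v_{7} — sig = (2; 1,2)
  • {5,6}:  v_{5} + v_{6} = 2·v_{4} — sig = (2; 2)
  • {3,4,7}:  v_{3} + v_{4} + v_{7} = 0 — sig = (3; —)
  • {1,4,7}:  v_{1} + v_{4} + v_{7} = v_{5} — sig = (3; 1)
  • {2,3,4}:  v_{2} + v_{3} + v_{4} = v_{6} — sig = (3; 1)

Hence PRS(X_Σ) =
    |P|=2: 6 collections, coeffs (1), (1), (1), (1,2), (1,2), (2)
    |P|=3: 3 collections, coeffs (), (1), (1)


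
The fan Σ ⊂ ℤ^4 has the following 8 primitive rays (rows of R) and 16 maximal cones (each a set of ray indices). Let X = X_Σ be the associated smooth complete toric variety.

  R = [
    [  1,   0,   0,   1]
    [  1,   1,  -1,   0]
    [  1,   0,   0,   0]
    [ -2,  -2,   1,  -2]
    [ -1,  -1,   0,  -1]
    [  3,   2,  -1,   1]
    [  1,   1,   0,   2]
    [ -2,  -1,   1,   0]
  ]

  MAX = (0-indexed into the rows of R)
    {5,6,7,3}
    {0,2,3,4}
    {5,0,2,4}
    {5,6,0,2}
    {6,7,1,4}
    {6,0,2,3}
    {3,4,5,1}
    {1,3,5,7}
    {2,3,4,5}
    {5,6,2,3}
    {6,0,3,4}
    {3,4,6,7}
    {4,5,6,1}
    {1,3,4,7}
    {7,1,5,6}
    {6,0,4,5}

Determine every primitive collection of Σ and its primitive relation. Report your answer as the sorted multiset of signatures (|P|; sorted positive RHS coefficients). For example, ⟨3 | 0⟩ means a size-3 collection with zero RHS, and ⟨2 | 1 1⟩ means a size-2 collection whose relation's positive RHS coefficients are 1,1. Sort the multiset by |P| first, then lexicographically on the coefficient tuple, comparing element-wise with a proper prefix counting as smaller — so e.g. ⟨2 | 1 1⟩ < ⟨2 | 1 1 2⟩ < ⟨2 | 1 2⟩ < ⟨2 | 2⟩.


Σ has 9 primitive collections:

  P={1,2}:  v_{1} + v_{2} = v_{4} + v_{5} — sig = ⟨2 | 1 1⟩
  P={2,7}:  v_{2} + v_{7} = v_{3} + v_{6} — sig = ⟨2 | 1 1⟩
  P={0,1}:  v_{0} + v_{1} = 2·v_{4} + v_{5} + v_{6} — sig = ⟨2 | 1 1 2⟩
  P={0,7}:  v_{0} + v_{7} = v_{3} + v_{4} + 2·v_{6} — sig = ⟨2 | 1 1 2⟩
  P={1,3,6}:  v_{1} + v_{3} + v_{6} = 0 — sig = ⟨3 | 0⟩
  P={4,5,7}:  v_{4} + v_{5} + v_{7} = 0 — sig = ⟨3 | 0⟩
  P={2,4,6}:  v_{2} + v_{4} + v_{6} = v_{0} — sig = ⟨3 | 1⟩
  P={0,3,5}:  v_{0} + v_{3} + v_{5} = 2·v_{2} — sig = ⟨3 | 2⟩
  P={3,4,5,6}:  v_{3} + v_{4} + v_{5} + v_{6} = v_{2} — sig = ⟨4 | 1⟩

so the primitive-relation signature multiset is
[⟨2 | 1 1⟩, ⟨2 | 1 1⟩, ⟨2 | 1 1 2⟩, ⟨2 | 1 1 2⟩, ⟨3 | 0⟩, ⟨3 | 0⟩, ⟨3 | 1⟩, ⟨3 | 2⟩, ⟨4 | 1⟩]


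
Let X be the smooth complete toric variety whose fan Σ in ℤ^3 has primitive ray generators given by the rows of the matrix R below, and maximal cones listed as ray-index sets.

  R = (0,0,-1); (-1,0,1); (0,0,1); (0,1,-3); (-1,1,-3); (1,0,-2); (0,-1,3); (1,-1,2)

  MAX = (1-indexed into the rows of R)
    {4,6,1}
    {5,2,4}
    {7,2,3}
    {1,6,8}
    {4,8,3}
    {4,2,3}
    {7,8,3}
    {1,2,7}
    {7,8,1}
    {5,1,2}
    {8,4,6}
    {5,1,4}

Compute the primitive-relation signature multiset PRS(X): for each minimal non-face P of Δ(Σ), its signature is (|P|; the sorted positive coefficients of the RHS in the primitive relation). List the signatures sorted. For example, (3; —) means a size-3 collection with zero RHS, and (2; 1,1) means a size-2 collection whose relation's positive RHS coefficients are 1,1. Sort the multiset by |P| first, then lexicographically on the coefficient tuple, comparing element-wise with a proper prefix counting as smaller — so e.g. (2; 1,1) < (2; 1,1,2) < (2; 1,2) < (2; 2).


Σ has 12 primitive collections:

  P={1,3}:  v_{1} + v_{3} = 0  →  sig = (2; —)
  P={4,7}:  v_{4} + v_{7} = 0  →  sig = (2; —)
  P={2,6}:  v_{2} + v_{6} = v_{1}  →  sig = (2; 1)
  P={2,8}:  v_{2} + v_{8} = v_{7}  →  sig = (2; 1)
  P={5,8}:  v_{5} + v_{8} = v_{1}  →  sig = (2; 1)
  P={3,5}:  v_{3} + v_{5} = v_{2} + v_{4}  →  sig = (2; 1,1)
  P={3,6}:  v_{3} + v_{6} = v_{4} + v_{8}  →  sig = (2; 1,1)
  P={5,7}:  v_{5} + v_{7} = v_{1} + v_{2}  →  sig = (2; 1,1)
  P={6,7}:  v_{6} + v_{7} = v_{1} + v_{8}  →  sig = (2; 1,1)
  P={5,6}:  v_{5} + v_{6} = 2·v_{1} + v_{4}  →  sig = (2; 1,2)
  P={1,2,4}:  v_{1} + v_{2} + v_{4} = v_{5}  →  sig = (3; 1)
  P={1,4,8}:  v_{1} + v_{4} + v_{8} = v_{6}  →  sig = (3; 1)

Hence PRS(X_Σ) =
    (2; —)
    (2; —)
    (2; 1)
    (2; 1)
    (2; 1)
    (2; 1,1)
    (2; 1,1)
    (2; 1,1)
    (2; 1,1)
    (2; 1,2)
    (3; 1)
    (3; 1)


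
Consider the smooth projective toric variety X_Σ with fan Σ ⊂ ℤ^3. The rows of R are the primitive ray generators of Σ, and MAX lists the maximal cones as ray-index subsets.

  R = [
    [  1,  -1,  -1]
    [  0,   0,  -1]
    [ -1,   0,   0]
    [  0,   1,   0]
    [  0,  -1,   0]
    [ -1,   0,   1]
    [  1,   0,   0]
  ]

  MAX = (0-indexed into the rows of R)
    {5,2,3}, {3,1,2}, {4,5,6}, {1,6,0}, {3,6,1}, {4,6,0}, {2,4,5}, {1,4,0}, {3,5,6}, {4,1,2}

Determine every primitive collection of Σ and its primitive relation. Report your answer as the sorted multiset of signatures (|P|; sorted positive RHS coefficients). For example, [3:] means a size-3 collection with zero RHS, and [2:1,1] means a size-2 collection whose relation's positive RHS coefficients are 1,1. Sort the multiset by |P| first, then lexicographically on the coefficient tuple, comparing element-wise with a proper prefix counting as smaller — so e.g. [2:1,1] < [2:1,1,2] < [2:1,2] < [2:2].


Σ has 7 primitive collections:

  P = {2,6}:  v_{2} + v_{6} = 0  →  sig = [2:]
  P = {3,4}:  v_{3} + v_{4} = 0  →  sig = [2:]
  P = {0,5}:  v_{0} + v_{5} = v_{4}  →  sig = [2:1]
  P = {1,5}:  v_{1} + v_{5} = v_{2}  →  sig = [2:1]
  P = {0,2}:  v_{0} + v_{2} = v_{1} + v_{4}  →  sig = [2:1,1]
  P = {0,3}:  v_{0} + v_{3} = v_{1} + v_{6}  →  sig = [2:1,1]
  P = {1,4,6}:  v_{1} + v_{4} + v_{6} = v_{0}  →  sig = [3:1]

Signatures (|P|; sorted positive RHS coefficients), sorted:
    |P|=2: 6 collections, coeffs (), (), (1), (1), (1,1), (1,1)
    |P|=3: 1 collection, coeffs (1)


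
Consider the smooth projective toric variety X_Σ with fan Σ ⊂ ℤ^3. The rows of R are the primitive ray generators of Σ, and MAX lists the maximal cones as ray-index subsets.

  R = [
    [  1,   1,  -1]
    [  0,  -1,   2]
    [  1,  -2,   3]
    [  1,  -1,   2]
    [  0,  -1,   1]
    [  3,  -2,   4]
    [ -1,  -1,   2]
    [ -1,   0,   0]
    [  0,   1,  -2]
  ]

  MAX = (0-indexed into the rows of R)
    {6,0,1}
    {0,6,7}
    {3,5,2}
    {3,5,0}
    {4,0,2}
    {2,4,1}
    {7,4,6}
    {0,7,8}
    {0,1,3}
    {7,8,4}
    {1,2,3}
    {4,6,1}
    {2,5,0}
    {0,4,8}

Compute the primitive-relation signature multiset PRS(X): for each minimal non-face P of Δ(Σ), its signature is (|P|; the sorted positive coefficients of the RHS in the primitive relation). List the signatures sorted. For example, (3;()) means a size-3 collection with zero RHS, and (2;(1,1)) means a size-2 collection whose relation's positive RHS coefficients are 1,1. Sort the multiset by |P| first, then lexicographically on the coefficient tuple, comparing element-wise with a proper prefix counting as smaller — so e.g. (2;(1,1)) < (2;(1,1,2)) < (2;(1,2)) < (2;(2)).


Primitive collections (20):

  P = {1,8}:  v_{1} + v_{8} = 0 ; sig = (2;())
  P = {1,7}:  v_{1} + v_{7} = v_{6} ; sig = (2;(1))
  P = {3,4}:  v_{3} + v_{4} = v_{2} ; sig = (2;(1))
  P = {3,7}:  v_{3} + v_{7} = v_{1} ; sig = (2;(1))
  P = {6,8}:  v_{6} + v_{8} = v_{7} ; sig = (2;(1))
  P = {2,7}:  v_{2} + v_{7} = v_{1} + v_{4} ; sig = (2;(1,1))
  P = {3,8}:  v_{3} + v_{8} = v_{0} + v_{4} ; sig = (2;(1,1))
  P = {5,8}:  v_{5} + v_{8} = 2·v_{0} + v_{2} + v_{4} ; sig = (2;(1,1,2))
  P = {2,6}:  v_{2} + v_{6} = 2·v_{1} + v_{4} ; sig = (2;(1,2))
  P = {2,8}:  v_{2} + v_{8} = v_{0} + 2·v_{4} ; sig = (2;(1,2))
  P = {4,5}:  v_{4} + v_{5} = v_{0} + 2·v_{2} ; sig = (2;(1,2))
  P = {5,6}:  v_{5} + v_{6} = v_{1} + 2·v_{3} ; sig = (2;(1,2))
  P = {3,6}:  v_{3} + v_{6} = 2·v_{1} ; sig = (2;(2))
  P = {5,7}:  v_{5} + v_{7} = 2·v_{3} ; sig = (2;(2))
  P = {1,5}:  v_{1} + v_{5} = 3·v_{3} ; sig = (2;(3))
  P = {0,4,7}:  v_{0} + v_{4} + v_{7} = 0 ; sig = (3;())
  P = {0,1,4}:  v_{0} + v_{1} + v_{4} = v_{3} ; sig = (3;(1))
  P = {0,2,3}:  v_{0} + v_{2} + v_{3} = v_{5} ; sig = (3;(1))
  P = {0,4,6}:  v_{0} + v_{4} + v_{6} = v_{1} ; sig = (3;(1))
  P = {0,1,2}:  v_{0} + v_{1} + v_{2} = 2·v_{3} ; sig = (3;(2))

Hence PRS(X_Σ) =
    (2;())
    (2;(1))
    (2;(1))
    (2;(1))
    (2;(1))
    (2;(1,1))
    (2;(1,1))
    (2;(1,1,2))
    (2;(1,2))
    (2;(1,2))
    (2;(1,2))
    (2;(1,2))
    (2;(2))
    (2;(2))
    (2;(3))
    (3;())
    (3;(1))
    (3;(1))
    (3;(1))
    (3;(2))


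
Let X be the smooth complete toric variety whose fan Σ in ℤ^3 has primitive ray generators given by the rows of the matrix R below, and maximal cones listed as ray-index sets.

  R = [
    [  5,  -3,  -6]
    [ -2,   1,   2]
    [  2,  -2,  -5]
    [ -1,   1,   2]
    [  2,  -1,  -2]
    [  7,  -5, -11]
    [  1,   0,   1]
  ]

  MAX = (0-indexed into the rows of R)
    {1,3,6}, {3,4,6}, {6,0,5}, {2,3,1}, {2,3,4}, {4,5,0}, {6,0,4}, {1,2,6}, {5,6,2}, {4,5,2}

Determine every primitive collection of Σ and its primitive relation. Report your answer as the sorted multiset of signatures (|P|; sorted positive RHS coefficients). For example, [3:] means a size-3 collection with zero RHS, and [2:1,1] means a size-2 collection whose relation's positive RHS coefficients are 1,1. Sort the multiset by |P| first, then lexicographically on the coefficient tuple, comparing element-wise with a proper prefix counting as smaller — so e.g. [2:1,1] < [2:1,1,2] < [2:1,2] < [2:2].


Minimal non-faces — 9 found among 7 rays, 10 max cones:

  P = {1,4}:  v_{1} + v_{4} = 0  ⟹  sig = [2:]
  P = {0,2}:  v_{0} + v_{2} = v_{5}  ⟹  sig = [2:1]
  P = {0,1}:  v_{0} + v_{1} = v_{2} + v_{6}  ⟹  sig = [2:1,1]
  P = {1,5}:  v_{1} + v_{5} = 2·v_{2} + v_{6}  ⟹  sig = [2:1,2]
  P = {3,5}:  v_{3} + v_{5} = v_{2} + 2·v_{4}  ⟹  sig = [2:1,2]
  P = {0,3}:  v_{0} + v_{3} = 2·v_{4}  ⟹  sig = [2:2]
  P = {2,3,6}:  v_{2} + v_{3} + v_{6} = v_{4}  ⟹  sig = [3:1]
  P = {2,4,6}:  v_{2} + v_{4} + v_{6} = v_{0}  ⟹  sig = [3:1]
  P = {4,5,6}:  v_{4} + v_{5} + v_{6} = 2·v_{0}  ⟹  sig = [3:2]

so the primitive-relation signature multiset is
    [2:]
    [2:1]
    [2:1,1]
    [2:1,2]
    [2:1,2]
    [2:2]
    [3:1]
    [3:1]
    [3:2]


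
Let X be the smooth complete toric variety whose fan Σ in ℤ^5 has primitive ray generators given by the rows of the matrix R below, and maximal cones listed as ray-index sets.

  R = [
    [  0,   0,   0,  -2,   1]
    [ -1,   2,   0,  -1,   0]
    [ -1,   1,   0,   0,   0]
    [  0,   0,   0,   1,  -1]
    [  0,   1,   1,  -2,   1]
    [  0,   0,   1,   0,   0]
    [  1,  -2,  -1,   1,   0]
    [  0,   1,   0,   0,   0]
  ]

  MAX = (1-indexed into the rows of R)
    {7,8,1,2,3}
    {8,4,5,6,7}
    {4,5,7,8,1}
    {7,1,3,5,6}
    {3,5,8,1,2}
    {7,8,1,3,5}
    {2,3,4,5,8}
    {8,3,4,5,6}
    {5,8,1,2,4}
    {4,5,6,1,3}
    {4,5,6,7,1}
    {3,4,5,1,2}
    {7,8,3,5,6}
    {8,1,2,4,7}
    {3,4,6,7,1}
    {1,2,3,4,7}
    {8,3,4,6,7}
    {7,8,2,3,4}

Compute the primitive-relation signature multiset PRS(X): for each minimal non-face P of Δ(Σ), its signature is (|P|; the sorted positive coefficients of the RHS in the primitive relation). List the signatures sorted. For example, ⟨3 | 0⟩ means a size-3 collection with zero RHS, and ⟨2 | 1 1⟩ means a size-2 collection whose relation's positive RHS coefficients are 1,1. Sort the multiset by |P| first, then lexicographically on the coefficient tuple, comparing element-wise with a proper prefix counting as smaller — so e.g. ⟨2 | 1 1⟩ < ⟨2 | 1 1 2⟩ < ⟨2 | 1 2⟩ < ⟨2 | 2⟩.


5 minimal non-faces of Δ(Σ) (on 8 rays):

  • {2,6}:  v_{2} + v_{6} = v_{3} + v_{4} + v_{5}  so sig = ⟨2 | 1 1 1⟩
  • {1,6,8}:  v_{1} + v_{6} + v_{8} = v_{5}  so sig = ⟨3 | 1⟩
  • {2,5,7}:  v_{2} + v_{5} + v_{7} = v_{1} + v_{8}  so sig = ⟨3 | 1 1⟩
  • {3,4,5,7}:  v_{3} + v_{4} + v_{5} + v_{7} = 0  so sig = ⟨4 | 0⟩
  • {1,3,4,8}:  v_{1} + v_{3} + v_{4} + v_{8} = v_{2}  so sig = ⟨4 | 1⟩

Sorted signature multiset PRS(X):
    |P|=2: 1 collection, coeffs (1,1,1)
    |P|=3: 2 collections, coeffs (1), (1,1)
    |P|=4: 2 collections, coeffs (), (1)


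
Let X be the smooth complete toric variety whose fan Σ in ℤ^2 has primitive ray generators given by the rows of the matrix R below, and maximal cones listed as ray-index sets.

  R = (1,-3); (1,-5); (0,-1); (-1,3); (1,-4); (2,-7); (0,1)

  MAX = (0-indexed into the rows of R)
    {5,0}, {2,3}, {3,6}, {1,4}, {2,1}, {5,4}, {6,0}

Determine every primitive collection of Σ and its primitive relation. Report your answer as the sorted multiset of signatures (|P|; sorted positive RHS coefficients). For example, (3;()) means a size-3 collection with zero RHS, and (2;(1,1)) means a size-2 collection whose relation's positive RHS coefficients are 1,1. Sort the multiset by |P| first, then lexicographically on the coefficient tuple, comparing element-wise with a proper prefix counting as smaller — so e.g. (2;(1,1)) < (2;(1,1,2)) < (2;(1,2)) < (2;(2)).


14 collections generate NE(X_Σ); each relation:

  P = {0,3}:  v_{0} + v_{3} = 0 — sig = (2;())
  P = {2,6}:  v_{2} + v_{6} = 0 — sig = (2;())
  P = {0,2}:  v_{0} + v_{2} = v_{4} — sig = (2;(1))
  P = {0,4}:  v_{0} + v_{4} = v_{5} — sig = (2;(1))
  P = {1,6}:  v_{1} + v_{6} = v_{4} — sig = (2;(1))
  P = {2,4}:  v_{2} + v_{4} = v_{1} — sig = (2;(1))
  P = {3,4}:  v_{3} + v_{4} = v_{2} — sig = (2;(1))
  P = {3,5}:  v_{3} + v_{5} = v_{4} — sig = (2;(1))
  P = {4,6}:  v_{4} + v_{6} = v_{0} — sig = (2;(1))
  P = {0,1}:  v_{0} + v_{1} = 2·v_{4} — sig = (2;(2))
  P = {1,3}:  v_{1} + v_{3} = 2·v_{2} — sig = (2;(2))
  P = {2,5}:  v_{2} + v_{5} = 2·v_{4} — sig = (2;(2))
  P = {5,6}:  v_{5} + v_{6} = 2·v_{0} — sig = (2;(2))
  P = {1,5}:  v_{1} + v_{5} = 3·v_{4} — sig = (2;(3))

Signatures (|P|; sorted positive RHS coefficients), sorted:
[(2;()), (2;()), (2;(1)), (2;(1)), (2;(1)), (2;(1)), (2;(1)), (2;(1)), (2;(1)), (2;(2)), (2;(2)), (2;(2)), (2;(2)), (2;(3))]
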